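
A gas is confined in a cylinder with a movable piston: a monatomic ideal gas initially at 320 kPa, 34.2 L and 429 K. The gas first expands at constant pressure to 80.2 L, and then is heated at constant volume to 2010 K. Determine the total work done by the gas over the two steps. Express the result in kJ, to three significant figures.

Step 1 (isobaric): W = PΔV = (320 kPa)(80.2 − 34.2 L) = 14720 J.
Step 2 (isochoric): W = 0 (constant volume).
W_total = 14720 + 0 = 14720 J.

W_total ≈ 14.7 kJ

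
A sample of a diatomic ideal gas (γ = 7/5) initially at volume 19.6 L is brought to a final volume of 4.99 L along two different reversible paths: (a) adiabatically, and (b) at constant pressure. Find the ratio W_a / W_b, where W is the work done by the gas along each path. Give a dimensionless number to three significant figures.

W_a / W_b ≈ 2.44

Path (a) adiabatic: W = P₁V₁(1 − (V₁/V₂)^(γ−1))/(γ−1) → W_a/(P₁V₁) = -1.821.
Path (b) isobaric: W = P₁(V₂ − V₁) → W_b/(P₁V₁) = -0.7454.
W_a / W_b = -1.821 / -0.7454 = 2.443.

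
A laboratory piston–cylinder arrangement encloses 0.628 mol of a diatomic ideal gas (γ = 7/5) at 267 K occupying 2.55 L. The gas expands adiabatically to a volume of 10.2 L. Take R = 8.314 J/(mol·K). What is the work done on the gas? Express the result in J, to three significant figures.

W ≈ -1480 J

Adiabatic: TV^(γ−1) = const with γ = 7/5.
T₂ = T₁ (V₁/V₂)^(γ−1) = 267 × (2.55/10.2)^0.4 = 267 × 0.5743 = 153.4 K.
W_by = nCᵥ(T₁ − T₂) = (0.628)(20.79)(267 − 153.4) = 1483 J.
Work on gas = −W_by = -1483 J.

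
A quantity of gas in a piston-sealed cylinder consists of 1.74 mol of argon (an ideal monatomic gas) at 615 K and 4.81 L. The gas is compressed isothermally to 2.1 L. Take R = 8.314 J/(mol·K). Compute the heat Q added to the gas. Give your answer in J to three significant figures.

Isothermal ⇒ ΔU = 0, so Q = W = nRT ln(V₂/V₁).
Q = (1.74)(8.314)(615) ln(2.1/4.81) = 8897 × -0.8288 = -7373 J.

Q ≈ -7370 J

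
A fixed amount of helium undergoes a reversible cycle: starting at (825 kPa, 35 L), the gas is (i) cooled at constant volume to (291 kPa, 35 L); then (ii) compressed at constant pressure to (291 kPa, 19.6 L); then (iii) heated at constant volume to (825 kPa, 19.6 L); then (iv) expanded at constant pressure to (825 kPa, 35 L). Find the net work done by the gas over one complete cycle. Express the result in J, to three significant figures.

Constant-volume legs do no work.
W(ii) = (291)(19.6 − 35) = -4481 J; W(iv) = (825)(35 − 19.6) = 12705 J.
W_net = -4481 + 12705 = 8224 J (the clockwise enclosed area).

W_net ≈ 8220 J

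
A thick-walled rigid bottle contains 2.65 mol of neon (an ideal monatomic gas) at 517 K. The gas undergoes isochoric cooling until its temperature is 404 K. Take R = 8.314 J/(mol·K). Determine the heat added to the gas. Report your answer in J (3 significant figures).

Constant volume ⇒ W = 0, so Q = ΔU = nCᵥΔT with Cᵥ = 3R/2 = 12.47 J/(mol·K).
ΔU = (2.65)(12.47)(404 − 517) = -3734 J.

Q ≈ -3730 J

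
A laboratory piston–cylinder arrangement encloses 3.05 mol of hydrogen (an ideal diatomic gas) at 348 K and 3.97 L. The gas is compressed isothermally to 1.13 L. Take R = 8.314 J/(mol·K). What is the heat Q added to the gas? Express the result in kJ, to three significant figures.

Q ≈ -11.1 kJ

Isothermal ⇒ ΔU = 0, so Q = W = nRT ln(V₂/V₁).
Q = (3.05)(8.314)(348) ln(1.13/3.97) = 8824 × -1.257 = -11088 J.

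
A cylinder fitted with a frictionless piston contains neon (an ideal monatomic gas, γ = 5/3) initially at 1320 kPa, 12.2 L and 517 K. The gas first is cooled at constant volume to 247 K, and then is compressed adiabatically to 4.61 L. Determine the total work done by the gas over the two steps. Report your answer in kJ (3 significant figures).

W_total ≈ -10.5 kJ

Step 1 (isochoric): W = 0 (constant volume).
After step 1: P = 630.6 kPa (V unchanged).
Step 2 (adiabatic): W = (P₁V₁ − P₂V₂)/(γ−1) = (7694 − 14720)/0.667 = -10540 J.
W_total = 0 − 10540 = -10540 J.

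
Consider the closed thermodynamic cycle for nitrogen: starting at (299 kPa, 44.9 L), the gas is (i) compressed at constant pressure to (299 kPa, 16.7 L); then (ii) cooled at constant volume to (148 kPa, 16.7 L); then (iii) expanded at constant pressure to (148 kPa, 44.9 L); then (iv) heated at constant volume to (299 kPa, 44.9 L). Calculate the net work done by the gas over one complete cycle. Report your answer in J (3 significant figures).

W_net ≈ -4260 J

Constant-volume legs do no work.
W(i) = (299)(16.7 − 44.9) = -8432 J; W(iii) = (148)(44.9 − 16.7) = 4174 J.
W_net = -8432 + 4174 = -4258 J (the counter-clockwise enclosed area).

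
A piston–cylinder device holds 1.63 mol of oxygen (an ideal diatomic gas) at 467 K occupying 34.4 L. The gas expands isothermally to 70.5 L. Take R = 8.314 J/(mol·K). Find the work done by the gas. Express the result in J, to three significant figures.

Isothermal: W = nRT ln(V₂/V₁).
W = (1.63)(8.314)(467) × ln(70.5/34.4)
  = 6329 × 0.7176
W_by_gas = 4541 J.

W ≈ 4540 J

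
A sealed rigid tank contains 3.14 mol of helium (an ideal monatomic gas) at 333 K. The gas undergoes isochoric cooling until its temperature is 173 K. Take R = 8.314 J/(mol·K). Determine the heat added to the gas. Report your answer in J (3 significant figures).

Constant volume ⇒ W = 0, so Q = ΔU = nCᵥΔT with Cᵥ = 3R/2 = 12.47 J/(mol·K).
ΔU = (3.14)(12.47)(173 − 333) = -6265 J.

Q ≈ -6270 J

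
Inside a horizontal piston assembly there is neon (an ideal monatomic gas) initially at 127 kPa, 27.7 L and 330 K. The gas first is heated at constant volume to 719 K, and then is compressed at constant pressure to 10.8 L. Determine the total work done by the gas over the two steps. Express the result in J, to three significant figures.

W_total ≈ -4680 J

Step 1 (isochoric): W = 0 (constant volume).
After step 1: P = 276.7 kPa (V unchanged).
Step 2 (isobaric): W = PΔV = (276.7 kPa)(10.8 − 27.7 L) = -4676 J.
W_total = 0 − 4676 = -4676 J.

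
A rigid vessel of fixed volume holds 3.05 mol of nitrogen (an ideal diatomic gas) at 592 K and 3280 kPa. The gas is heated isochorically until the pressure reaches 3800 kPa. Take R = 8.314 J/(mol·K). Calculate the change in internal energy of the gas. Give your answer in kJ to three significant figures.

Constant volume ⇒ W = 0, so Q = ΔU = nCᵥΔT with Cᵥ = 5R/2 = 20.79 J/(mol·K).
At constant V, T₂/T₁ = P₂/P₁ ⇒ ΔT = T₁(P₂/P₁ − 1) = 592·(3800/3280 − 1) = 93.85 K.
ΔU = (3.05)(20.79)(93.85) = 5950 J.

ΔU ≈ 5.95 kJ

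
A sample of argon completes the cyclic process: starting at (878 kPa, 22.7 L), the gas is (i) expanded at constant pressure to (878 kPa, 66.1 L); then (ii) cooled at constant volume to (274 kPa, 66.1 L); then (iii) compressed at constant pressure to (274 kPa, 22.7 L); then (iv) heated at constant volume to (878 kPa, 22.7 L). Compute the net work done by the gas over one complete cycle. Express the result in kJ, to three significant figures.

W_net ≈ 26.2 kJ

Constant-volume legs do no work.
W(i) = (878)(66.1 − 22.7) = 38105 J; W(iii) = (274)(22.7 − 66.1) = -11892 J.
W_net = 38105 − 11892 = 26214 J (the clockwise enclosed area).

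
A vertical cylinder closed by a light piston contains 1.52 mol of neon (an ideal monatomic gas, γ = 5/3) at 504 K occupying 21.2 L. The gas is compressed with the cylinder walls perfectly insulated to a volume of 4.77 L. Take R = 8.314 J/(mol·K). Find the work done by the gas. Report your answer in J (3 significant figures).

W ≈ -16300 J

Adiabatic: TV^(γ−1) = const with γ = 5/3.
T₂ = T₁ (V₁/V₂)^(γ−1) = 504 × (21.2/4.77)^0.667 = 504 × 2.703 = 1362 K.
W_by = nCᵥ(T₁ − T₂) = (1.52)(12.47)(504 − 1362) = -16272 J.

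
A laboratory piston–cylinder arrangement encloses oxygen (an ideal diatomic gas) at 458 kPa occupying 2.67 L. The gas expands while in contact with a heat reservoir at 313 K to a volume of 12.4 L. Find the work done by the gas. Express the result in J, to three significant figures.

Isothermal: W = nRT ln(V₂/V₁) = P₁V₁ ln(V₂/V₁).
P₁V₁ = (458 kPa)(2.67 L) = 1223 J.
W = 1223 × ln(12.4/2.67) = 1223 × 1.536
W_by_gas = 1878 J.

W ≈ 1880 J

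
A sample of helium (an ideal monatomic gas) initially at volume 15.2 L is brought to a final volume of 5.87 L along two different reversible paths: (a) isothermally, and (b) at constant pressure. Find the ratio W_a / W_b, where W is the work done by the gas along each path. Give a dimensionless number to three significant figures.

Path (a) isothermal: W = P₁V₁ ln(V₂/V₁) → W_a/(P₁V₁) = -0.9514.
Path (b) isobaric: W = P₁(V₂ − V₁) → W_b/(P₁V₁) = -0.6138.
W_a / W_b = -0.9514 / -0.6138 = 1.55.

W_a / W_b ≈ 1.55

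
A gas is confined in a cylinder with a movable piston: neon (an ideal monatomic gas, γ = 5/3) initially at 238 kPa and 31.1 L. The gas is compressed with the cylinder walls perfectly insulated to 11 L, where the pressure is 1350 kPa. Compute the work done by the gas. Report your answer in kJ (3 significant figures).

Adiabatic: W = (P₁V₁ − P₂V₂)/(γ − 1) with γ = 5/3.
P₁V₁ = 7402 J, P₂V₂ = 14850 J.
W = (7402 − 14850) / 0.6667 = -11172 J.

W ≈ -11.2 kJ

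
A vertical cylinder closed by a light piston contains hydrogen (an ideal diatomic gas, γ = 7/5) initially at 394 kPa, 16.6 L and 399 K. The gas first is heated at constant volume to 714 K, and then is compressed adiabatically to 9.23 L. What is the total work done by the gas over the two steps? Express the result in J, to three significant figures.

W_total ≈ -7740 J

Step 1 (isochoric): W = 0 (constant volume).
After step 1: P = 705.1 kPa (V unchanged).
Step 2 (adiabatic): W = (P₁V₁ − P₂V₂)/(γ−1) = (11704 − 14801)/0.4 = -7743 J.
W_total = 0 − 7743 = -7743 J.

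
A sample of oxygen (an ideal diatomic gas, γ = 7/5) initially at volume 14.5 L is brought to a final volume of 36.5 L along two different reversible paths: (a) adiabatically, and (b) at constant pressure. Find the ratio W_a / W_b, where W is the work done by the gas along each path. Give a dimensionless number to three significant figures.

W_a / W_b ≈ 0.509

Path (a) adiabatic: W = P₁V₁(1 − (V₁/V₂)^(γ−1))/(γ−1) → W_a/(P₁V₁) = 0.7719.
Path (b) isobaric: W = P₁(V₂ − V₁) → W_b/(P₁V₁) = 1.517.
W_a / W_b = 0.7719 / 1.517 = 0.5087.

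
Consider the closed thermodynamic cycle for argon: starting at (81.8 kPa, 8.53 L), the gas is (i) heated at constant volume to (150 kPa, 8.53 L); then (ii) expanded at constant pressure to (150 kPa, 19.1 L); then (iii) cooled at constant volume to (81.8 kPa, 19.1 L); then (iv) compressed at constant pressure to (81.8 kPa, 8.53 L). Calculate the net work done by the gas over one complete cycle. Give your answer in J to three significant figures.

Constant-volume legs do no work.
W(ii) = (150)(19.1 − 8.53) = 1586 J; W(iv) = (81.8)(8.53 − 19.1) = -864.6 J.
W_net = 1586 − 864.6 = 720.9 J (the clockwise enclosed area).

W_net ≈ 721 J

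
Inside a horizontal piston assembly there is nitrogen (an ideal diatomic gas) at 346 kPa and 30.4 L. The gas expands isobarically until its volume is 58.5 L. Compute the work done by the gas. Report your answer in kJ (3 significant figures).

W ≈ 9.72 kJ

Isobaric: W = P ΔV.
W = (346 kPa)(58.5 − 30.4 L) = (346)(28.1) = 9723 J.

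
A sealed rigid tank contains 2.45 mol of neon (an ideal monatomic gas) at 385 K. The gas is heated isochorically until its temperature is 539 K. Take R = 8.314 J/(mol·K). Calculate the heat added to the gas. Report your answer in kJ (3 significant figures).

Constant volume ⇒ W = 0, so Q = ΔU = nCᵥΔT with Cᵥ = 3R/2 = 12.47 J/(mol·K).
ΔU = (2.45)(12.47)(539 − 385) = 4705 J.

Q ≈ 4.71 kJ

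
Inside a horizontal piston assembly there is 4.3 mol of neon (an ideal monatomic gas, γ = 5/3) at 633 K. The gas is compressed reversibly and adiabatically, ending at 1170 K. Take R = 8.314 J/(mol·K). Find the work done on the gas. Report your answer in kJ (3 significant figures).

Adiabatic ⇒ Q = 0, so W_by = −ΔU = nCᵥ(T₁ − T₂).
Cᵥ = 3R/2 = 12.47 J/(mol·K).
W = (4.3)(12.47)(633 − 1170) = -28797 J.
Work on gas = −W_by = 28797 J.

W ≈ 28.8 kJ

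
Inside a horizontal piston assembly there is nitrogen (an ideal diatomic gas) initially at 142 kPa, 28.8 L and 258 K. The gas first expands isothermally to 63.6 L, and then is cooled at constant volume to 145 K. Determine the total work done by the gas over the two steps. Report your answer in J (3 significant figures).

W_total ≈ 3240 J

Step 1 (isothermal): W = P₁V₁ ln(V₂/V₁) = (4090) ln(63.6/28.8) = 3240 J.
Step 2 (isochoric): W = 0 (constant volume).
W_total = 3240 + 0 = 3240 J.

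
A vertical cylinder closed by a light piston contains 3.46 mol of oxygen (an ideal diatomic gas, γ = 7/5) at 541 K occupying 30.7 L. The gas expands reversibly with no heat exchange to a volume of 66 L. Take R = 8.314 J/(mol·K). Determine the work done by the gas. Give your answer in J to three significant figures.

Adiabatic: TV^(γ−1) = const with γ = 7/5.
T₂ = T₁ (V₁/V₂)^(γ−1) = 541 × (30.7/66)^0.4 = 541 × 0.7363 = 398.3 K.
W_by = nCᵥ(T₁ − T₂) = (3.46)(20.79)(541 − 398.3) = 10261 J.

W ≈ 10300 J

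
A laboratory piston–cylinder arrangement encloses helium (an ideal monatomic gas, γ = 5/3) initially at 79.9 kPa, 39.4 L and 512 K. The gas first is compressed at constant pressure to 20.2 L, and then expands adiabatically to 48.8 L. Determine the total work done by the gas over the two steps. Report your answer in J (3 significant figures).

Step 1 (isobaric): W = PΔV = (79.9 kPa)(20.2 − 39.4 L) = -1534 J.
After step 1: P = 79.9 kPa, V = 20.2 L, T = 262.5 K.
Step 2 (adiabatic): W = (P₁V₁ − P₂V₂)/(γ−1) = (1614 − 896.4)/0.667 = 1076 J.
W_total = -1534 + 1076 = -457.8 J.

W_total ≈ -458 J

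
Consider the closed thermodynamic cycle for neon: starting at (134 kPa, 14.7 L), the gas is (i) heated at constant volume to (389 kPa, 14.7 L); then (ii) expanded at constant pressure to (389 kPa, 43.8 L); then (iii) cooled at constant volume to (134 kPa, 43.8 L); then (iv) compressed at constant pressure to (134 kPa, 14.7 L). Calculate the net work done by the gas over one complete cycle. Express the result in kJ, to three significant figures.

W_net ≈ 7.42 kJ

Constant-volume legs do no work.
W(ii) = (389)(43.8 − 14.7) = 11320 J; W(iv) = (134)(14.7 − 43.8) = -3899 J.
W_net = 11320 − 3899 = 7420 J (the clockwise enclosed area).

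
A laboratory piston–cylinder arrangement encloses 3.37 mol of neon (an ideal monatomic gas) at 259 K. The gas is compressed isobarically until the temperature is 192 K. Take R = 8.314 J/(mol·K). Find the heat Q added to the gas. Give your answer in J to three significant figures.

Isobaric: W = nRΔT = (3.37)(8.314)(-67) = -1877 J.
ΔU = nCᵥΔT with Cᵥ = 3R/2: ΔU = (3.37)(12.47)(-67) = -2816 J.
Q = ΔU + W = -2816 − 1877 = -4693 J.

Q ≈ -4690 J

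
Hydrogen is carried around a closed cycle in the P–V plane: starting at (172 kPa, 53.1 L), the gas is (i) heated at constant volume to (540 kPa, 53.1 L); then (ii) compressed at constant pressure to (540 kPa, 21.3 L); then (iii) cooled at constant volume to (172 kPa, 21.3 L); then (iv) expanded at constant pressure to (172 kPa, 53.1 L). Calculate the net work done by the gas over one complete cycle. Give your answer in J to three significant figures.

Constant-volume legs do no work.
W(ii) = (540)(21.3 − 53.1) = -17172 J; W(iv) = (172)(53.1 − 21.3) = 5470 J.
W_net = -17172 + 5470 = -11702 J (the counter-clockwise enclosed area).

W_net ≈ -11700 J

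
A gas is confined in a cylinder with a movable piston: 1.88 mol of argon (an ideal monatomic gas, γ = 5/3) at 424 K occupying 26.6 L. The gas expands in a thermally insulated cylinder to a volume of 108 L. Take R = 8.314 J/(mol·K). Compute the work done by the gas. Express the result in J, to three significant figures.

W ≈ 6030 J

Adiabatic: TV^(γ−1) = const with γ = 5/3.
T₂ = T₁ (V₁/V₂)^(γ−1) = 424 × (26.6/108)^0.667 = 424 × 0.3929 = 166.6 K.
W_by = nCᵥ(T₁ − T₂) = (1.88)(12.47)(424 − 166.6) = 6035 J.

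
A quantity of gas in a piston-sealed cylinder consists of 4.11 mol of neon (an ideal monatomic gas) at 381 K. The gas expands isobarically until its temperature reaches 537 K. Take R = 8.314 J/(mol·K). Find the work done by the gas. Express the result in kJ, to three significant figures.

Isobaric: W = P ΔV = nR ΔT.
W = (4.11)(8.314)(537 − 381) = 5331 J.

W ≈ 5.33 kJ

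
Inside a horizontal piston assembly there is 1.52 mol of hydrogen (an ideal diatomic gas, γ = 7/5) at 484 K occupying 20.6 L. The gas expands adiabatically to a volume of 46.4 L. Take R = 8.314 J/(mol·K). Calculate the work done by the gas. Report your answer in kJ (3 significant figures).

W ≈ 4.24 kJ

Adiabatic: TV^(γ−1) = const with γ = 7/5.
T₂ = T₁ (V₁/V₂)^(γ−1) = 484 × (20.6/46.4)^0.4 = 484 × 0.7227 = 349.8 K.
W_by = nCᵥ(T₁ − T₂) = (1.52)(20.79)(484 − 349.8) = 4241 J.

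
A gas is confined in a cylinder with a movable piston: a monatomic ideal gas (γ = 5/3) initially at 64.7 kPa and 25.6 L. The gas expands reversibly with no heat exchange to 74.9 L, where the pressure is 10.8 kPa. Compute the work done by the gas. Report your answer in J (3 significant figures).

Adiabatic: W = (P₁V₁ − P₂V₂)/(γ − 1) with γ = 5/3.
P₁V₁ = 1656 J, P₂V₂ = 808.9 J.
W = (1656 − 808.9) / 0.6667 = 1271 J.

W ≈ 1270 J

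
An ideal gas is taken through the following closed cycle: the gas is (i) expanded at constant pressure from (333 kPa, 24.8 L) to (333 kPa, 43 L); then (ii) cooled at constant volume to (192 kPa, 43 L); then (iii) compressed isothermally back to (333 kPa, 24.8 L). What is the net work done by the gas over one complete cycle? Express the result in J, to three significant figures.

W_net ≈ 1520 J

Leg (i): W = PΔV = (333)(43 − 24.8) = 6061 J.
Leg (ii): W = 0.
Leg (iii): W = PᵢVᵢ ln(V_f/Vᵢ) = (8256) ln(24.8/43) = -4544 J.
W_net = 6061 − 4544 = 1517 J.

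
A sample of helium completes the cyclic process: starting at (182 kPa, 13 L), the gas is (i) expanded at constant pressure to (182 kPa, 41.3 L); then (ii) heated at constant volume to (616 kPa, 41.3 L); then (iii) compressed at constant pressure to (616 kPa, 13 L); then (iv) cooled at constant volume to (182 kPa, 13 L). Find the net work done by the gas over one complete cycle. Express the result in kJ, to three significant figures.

W_net ≈ -12.3 kJ

Constant-volume legs do no work.
W(i) = (182)(41.3 − 13) = 5151 J; W(iii) = (616)(13 − 41.3) = -17433 J.
W_net = 5151 − 17433 = -12282 J (the counter-clockwise enclosed area).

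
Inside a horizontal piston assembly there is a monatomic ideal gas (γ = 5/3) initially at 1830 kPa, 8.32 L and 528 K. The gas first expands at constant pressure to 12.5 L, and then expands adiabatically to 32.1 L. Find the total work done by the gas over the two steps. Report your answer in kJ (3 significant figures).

Step 1 (isobaric): W = PΔV = (1830 kPa)(12.5 − 8.32 L) = 7649 J.
After step 1: P = 1830 kPa, V = 12.5 L, T = 793.3 K.
Step 2 (adiabatic): W = (P₁V₁ − P₂V₂)/(γ−1) = (22875 − 12198)/0.667 = 16015 J.
W_total = 7649 + 16015 = 23665 J.

W_total ≈ 23.7 kJ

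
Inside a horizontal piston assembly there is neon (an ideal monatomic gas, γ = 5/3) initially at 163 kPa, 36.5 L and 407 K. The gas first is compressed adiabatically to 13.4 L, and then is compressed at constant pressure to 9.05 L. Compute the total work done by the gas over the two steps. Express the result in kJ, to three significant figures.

W_total ≈ -12.2 kJ

Step 1 (adiabatic): W = (P₁V₁ − P₂V₂)/(γ−1) = (5950 − 11604)/0.667 = -8482 J.
After step 1: P = 866 kPa, V = 13.4 L, T = 793.8 K.
Step 2 (isobaric): W = PΔV = (866 kPa)(9.05 − 13.4 L) = -3767 J.
W_total = -8482 − 3767 = -12249 J.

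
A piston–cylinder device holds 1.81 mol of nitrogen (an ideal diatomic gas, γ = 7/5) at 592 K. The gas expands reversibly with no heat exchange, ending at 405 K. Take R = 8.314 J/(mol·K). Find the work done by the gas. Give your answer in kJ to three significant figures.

Adiabatic ⇒ Q = 0, so W_by = −ΔU = nCᵥ(T₁ − T₂).
Cᵥ = 5R/2 = 20.79 J/(mol·K).
W = (1.81)(20.79)(592 − 405) = 7035 J.

W ≈ 7.04 kJ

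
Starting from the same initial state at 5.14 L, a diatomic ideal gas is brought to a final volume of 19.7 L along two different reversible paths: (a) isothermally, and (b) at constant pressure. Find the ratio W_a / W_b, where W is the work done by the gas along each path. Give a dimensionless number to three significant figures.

W_a / W_b ≈ 0.474

Path (a) isothermal: W = P₁V₁ ln(V₂/V₁) → W_a/(P₁V₁) = 1.344.
Path (b) isobaric: W = P₁(V₂ − V₁) → W_b/(P₁V₁) = 2.833.
W_a / W_b = 1.344 / 2.833 = 0.4743.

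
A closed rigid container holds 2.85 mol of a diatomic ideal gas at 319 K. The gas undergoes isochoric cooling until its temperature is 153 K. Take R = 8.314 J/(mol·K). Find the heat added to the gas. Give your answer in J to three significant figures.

Constant volume ⇒ W = 0, so Q = ΔU = nCᵥΔT with Cᵥ = 5R/2 = 20.79 J/(mol·K).
ΔU = (2.85)(20.79)(153 − 319) = -9833 J.

Q ≈ -9830 J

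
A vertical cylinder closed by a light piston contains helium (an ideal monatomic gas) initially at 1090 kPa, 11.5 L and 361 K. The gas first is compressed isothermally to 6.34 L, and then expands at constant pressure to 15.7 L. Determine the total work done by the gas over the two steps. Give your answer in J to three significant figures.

Step 1 (isothermal): W = P₁V₁ ln(V₂/V₁) = (12535) ln(6.34/11.5) = -7464 J.
After step 1: P = 1977 kPa, V = 6.34 L, T = 361 K.
Step 2 (isobaric): W = PΔV = (1977 kPa)(15.7 − 6.34 L) = 18506 J.
W_total = -7464 + 18506 = 11042 J.

W_total ≈ 11000 J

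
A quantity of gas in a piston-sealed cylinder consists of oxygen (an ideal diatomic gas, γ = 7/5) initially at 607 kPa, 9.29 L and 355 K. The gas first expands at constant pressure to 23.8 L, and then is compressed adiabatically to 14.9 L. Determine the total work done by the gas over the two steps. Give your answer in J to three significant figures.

Step 1 (isobaric): W = PΔV = (607 kPa)(23.8 − 9.29 L) = 8808 J.
After step 1: P = 607 kPa, V = 23.8 L, T = 909.5 K.
Step 2 (adiabatic): W = (P₁V₁ − P₂V₂)/(γ−1) = (14447 − 17423)/0.4 = -7441 J.
W_total = 8808 − 7441 = 1367 J.

W_total ≈ 1370 J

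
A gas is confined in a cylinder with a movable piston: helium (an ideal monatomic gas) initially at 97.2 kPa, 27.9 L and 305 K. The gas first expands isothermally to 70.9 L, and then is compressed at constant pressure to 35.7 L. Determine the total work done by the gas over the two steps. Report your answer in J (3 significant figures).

Step 1 (isothermal): W = P₁V₁ ln(V₂/V₁) = (2712) ln(70.9/27.9) = 2529 J.
After step 1: P = 38.25 kPa, V = 70.9 L, T = 305 K.
Step 2 (isobaric): W = PΔV = (38.25 kPa)(35.7 − 70.9 L) = -1346 J.
W_total = 2529 − 1346 = 1183 J.

W_total ≈ 1180 J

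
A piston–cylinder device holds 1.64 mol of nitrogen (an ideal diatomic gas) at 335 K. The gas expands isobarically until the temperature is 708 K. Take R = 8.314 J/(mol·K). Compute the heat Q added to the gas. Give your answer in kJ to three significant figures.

Isobaric: W = nRΔT = (1.64)(8.314)(373) = 5086 J.
ΔU = nCᵥΔT with Cᵥ = 5R/2: ΔU = (1.64)(20.79)(373) = 12715 J.
Q = ΔU + W = 12715 + 5086 = 17800 J.

Q ≈ 17.8 kJ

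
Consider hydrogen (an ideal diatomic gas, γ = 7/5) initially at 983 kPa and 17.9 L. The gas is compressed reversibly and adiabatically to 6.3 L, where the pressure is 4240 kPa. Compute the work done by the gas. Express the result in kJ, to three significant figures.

W ≈ -22.8 kJ

Adiabatic: W = (P₁V₁ − P₂V₂)/(γ − 1) with γ = 7/5.
P₁V₁ = 17596 J, P₂V₂ = 26712 J.
W = (17596 − 26712) / 0.4 = -22791 J.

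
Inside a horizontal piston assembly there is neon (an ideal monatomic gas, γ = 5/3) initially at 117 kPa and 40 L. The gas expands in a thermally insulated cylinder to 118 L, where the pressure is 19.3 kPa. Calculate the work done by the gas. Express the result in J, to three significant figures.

W ≈ 3600 J

Adiabatic: W = (P₁V₁ − P₂V₂)/(γ − 1) with γ = 5/3.
P₁V₁ = 4680 J, P₂V₂ = 2277 J.
W = (4680 − 2277) / 0.6667 = 3604 J.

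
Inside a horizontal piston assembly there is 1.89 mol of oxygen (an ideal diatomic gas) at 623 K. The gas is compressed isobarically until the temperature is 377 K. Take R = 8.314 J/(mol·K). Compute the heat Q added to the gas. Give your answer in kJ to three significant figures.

Q ≈ -13.5 kJ

Isobaric: W = nRΔT = (1.89)(8.314)(-246) = -3866 J.
ΔU = nCᵥΔT with Cᵥ = 5R/2: ΔU = (1.89)(20.79)(-246) = -9664 J.
Q = ΔU + W = -9664 − 3866 = -13529 J.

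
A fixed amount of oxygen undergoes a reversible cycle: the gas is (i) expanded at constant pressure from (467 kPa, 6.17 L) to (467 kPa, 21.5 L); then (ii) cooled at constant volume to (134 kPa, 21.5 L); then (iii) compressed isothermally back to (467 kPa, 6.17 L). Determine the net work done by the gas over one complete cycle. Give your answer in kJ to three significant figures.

W_net ≈ 3.56 kJ

Leg (i): W = PΔV = (467)(21.5 − 6.17) = 7159 J.
Leg (ii): W = 0.
Leg (iii): W = PᵢVᵢ ln(V_f/Vᵢ) = (2881) ln(6.17/21.5) = -3597 J.
W_net = 7159 − 3597 = 3563 J.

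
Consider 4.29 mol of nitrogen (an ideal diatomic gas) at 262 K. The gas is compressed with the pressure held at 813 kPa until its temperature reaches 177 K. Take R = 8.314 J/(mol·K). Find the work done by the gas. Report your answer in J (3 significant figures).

W ≈ -3030 J

Isobaric: W = P ΔV = nR ΔT.
W = (4.29)(8.314)(177 − 262) = -3032 J.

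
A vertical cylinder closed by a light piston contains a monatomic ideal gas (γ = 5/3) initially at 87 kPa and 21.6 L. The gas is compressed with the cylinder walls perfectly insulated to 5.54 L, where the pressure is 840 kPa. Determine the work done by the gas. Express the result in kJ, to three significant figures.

W ≈ -4.16 kJ

Adiabatic: W = (P₁V₁ − P₂V₂)/(γ − 1) with γ = 5/3.
P₁V₁ = 1879 J, P₂V₂ = 4654 J.
W = (1879 − 4654) / 0.6667 = -4162 J.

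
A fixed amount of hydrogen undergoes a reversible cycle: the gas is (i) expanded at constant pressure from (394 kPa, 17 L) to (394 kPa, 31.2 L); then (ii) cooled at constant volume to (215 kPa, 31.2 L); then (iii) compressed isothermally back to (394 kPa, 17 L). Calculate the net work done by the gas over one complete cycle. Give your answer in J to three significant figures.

W_net ≈ 1520 J

Leg (i): W = PΔV = (394)(31.2 − 17) = 5595 J.
Leg (ii): W = 0.
Leg (iii): W = PᵢVᵢ ln(V_f/Vᵢ) = (6708) ln(17/31.2) = -4073 J.
W_net = 5595 − 4073 = 1522 J.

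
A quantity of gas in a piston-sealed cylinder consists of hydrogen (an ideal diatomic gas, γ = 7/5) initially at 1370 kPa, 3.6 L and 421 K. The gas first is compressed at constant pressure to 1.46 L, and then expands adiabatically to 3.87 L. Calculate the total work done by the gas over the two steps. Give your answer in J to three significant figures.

Step 1 (isobaric): W = PΔV = (1370 kPa)(1.46 − 3.6 L) = -2932 J.
After step 1: P = 1370 kPa, V = 1.46 L, T = 170.7 K.
Step 2 (adiabatic): W = (P₁V₁ − P₂V₂)/(γ−1) = (2000 − 1354)/0.4 = 1615 J.
W_total = -2932 + 1615 = -1317 J.

W_total ≈ -1320 J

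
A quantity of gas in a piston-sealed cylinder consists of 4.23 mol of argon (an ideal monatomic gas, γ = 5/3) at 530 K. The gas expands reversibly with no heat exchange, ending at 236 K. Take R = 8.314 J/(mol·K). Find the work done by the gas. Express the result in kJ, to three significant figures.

Adiabatic ⇒ Q = 0, so W_by = −ΔU = nCᵥ(T₁ − T₂).
Cᵥ = 3R/2 = 12.47 J/(mol·K).
W = (4.23)(12.47)(530 − 236) = 15509 J.

W ≈ 15.5 kJ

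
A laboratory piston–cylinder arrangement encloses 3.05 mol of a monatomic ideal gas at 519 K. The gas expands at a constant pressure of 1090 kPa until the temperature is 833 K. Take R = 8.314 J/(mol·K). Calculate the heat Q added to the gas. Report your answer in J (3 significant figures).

Isobaric: W = nRΔT = (3.05)(8.314)(314) = 7962 J.
ΔU = nCᵥΔT with Cᵥ = 3R/2: ΔU = (3.05)(12.47)(314) = 11943 J.
Q = ΔU + W = 11943 + 7962 = 19906 J.

Q ≈ 19900 J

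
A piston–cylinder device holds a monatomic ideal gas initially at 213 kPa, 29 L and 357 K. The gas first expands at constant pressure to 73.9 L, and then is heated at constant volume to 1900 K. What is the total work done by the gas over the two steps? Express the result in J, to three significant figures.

Step 1 (isobaric): W = PΔV = (213 kPa)(73.9 − 29 L) = 9564 J.
Step 2 (isochoric): W = 0 (constant volume).
W_total = 9564 + 0 = 9564 J.

W_total ≈ 9560 J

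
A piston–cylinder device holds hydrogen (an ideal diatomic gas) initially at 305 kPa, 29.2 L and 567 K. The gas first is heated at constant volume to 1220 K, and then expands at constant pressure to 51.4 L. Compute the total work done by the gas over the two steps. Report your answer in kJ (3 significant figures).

Step 1 (isochoric): W = 0 (constant volume).
After step 1: P = 656.3 kPa (V unchanged).
Step 2 (isobaric): W = PΔV = (656.3 kPa)(51.4 − 29.2 L) = 14569 J.
W_total = 0 + 14569 = 14569 J.

W_total ≈ 14.6 kJ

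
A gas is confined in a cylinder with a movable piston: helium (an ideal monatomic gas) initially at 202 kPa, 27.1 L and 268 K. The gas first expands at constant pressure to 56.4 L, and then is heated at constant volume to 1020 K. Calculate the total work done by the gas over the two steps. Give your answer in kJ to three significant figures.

W_total ≈ 5.92 kJ

Step 1 (isobaric): W = PΔV = (202 kPa)(56.4 − 27.1 L) = 5919 J.
Step 2 (isochoric): W = 0 (constant volume).
W_total = 5919 + 0 = 5919 J.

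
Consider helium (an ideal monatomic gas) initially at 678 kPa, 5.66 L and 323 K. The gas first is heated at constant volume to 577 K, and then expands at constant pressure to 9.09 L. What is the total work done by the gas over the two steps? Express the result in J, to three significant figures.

Step 1 (isochoric): W = 0 (constant volume).
After step 1: P = 1211 kPa (V unchanged).
Step 2 (isobaric): W = PΔV = (1211 kPa)(9.09 − 5.66 L) = 4154 J.
W_total = 0 + 4154 = 4154 J.

W_total ≈ 4150 J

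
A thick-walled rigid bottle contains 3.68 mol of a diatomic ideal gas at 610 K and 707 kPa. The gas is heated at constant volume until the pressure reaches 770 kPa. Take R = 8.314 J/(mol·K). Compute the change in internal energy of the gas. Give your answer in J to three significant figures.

Constant volume ⇒ W = 0, so Q = ΔU = nCᵥΔT with Cᵥ = 5R/2 = 20.79 J/(mol·K).
At constant V, T₂/T₁ = P₂/P₁ ⇒ ΔT = T₁(P₂/P₁ − 1) = 610·(770/707 − 1) = 54.36 K.
ΔU = (3.68)(20.79)(54.36) = 4158 J.

ΔU ≈ 4160 J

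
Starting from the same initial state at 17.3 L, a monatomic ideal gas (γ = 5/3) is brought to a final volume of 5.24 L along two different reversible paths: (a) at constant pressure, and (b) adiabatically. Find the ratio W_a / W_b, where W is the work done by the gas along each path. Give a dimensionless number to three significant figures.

W_a / W_b ≈ 0.382

Path (a) isobaric: W = P₁(V₂ − V₁) → W_a/(P₁V₁) = -0.6971.
Path (b) adiabatic: W = P₁V₁(1 − (V₁/V₂)^(γ−1))/(γ−1) → W_b/(P₁V₁) = -1.826.
W_a / W_b = -0.6971 / -1.826 = 0.3818.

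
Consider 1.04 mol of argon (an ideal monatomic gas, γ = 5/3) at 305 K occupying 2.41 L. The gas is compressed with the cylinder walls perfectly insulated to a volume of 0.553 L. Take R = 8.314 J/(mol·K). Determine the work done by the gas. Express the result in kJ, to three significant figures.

W ≈ -6.60 kJ

Adiabatic: TV^(γ−1) = const with γ = 5/3.
T₂ = T₁ (V₁/V₂)^(γ−1) = 305 × (2.41/0.553)^0.667 = 305 × 2.668 = 813.8 K.
W_by = nCᵥ(T₁ − T₂) = (1.04)(12.47)(305 − 813.8) = -6598 J.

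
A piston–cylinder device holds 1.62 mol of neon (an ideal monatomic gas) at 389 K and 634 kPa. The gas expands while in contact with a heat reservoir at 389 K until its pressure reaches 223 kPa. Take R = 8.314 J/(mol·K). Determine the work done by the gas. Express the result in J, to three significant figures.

W ≈ 5470 J

Isothermal process: W = nRT ln(V₂/V₁) = nRT ln(P₁/P₂).
W = (1.62)(8.314)(389) × ln(634/223)
  = 5239 × ln(2.843) = 5239 × 1.045
W_by_gas = 5474 J.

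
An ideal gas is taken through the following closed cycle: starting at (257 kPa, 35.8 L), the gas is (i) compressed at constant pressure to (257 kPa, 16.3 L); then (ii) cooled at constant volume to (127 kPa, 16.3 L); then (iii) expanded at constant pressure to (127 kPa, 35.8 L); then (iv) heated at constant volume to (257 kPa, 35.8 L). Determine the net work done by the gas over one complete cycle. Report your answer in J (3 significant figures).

Constant-volume legs do no work.
W(i) = (257)(16.3 − 35.8) = -5011 J; W(iii) = (127)(35.8 − 16.3) = 2476 J.
W_net = -5011 + 2476 = -2535 J (the counter-clockwise enclosed area).

W_net ≈ -2530 J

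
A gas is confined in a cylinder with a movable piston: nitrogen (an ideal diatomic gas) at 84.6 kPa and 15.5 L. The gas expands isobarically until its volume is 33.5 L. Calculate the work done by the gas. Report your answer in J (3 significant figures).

W ≈ 1520 J

Isobaric: W = P ΔV.
W = (84.6 kPa)(33.5 − 15.5 L) = (84.6)(18) = 1523 J.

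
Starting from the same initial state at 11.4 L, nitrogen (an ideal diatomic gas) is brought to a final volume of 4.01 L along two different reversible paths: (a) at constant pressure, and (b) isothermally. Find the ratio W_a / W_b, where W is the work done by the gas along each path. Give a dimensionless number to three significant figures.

W_a / W_b ≈ 0.620

Path (a) isobaric: W = P₁(V₂ − V₁) → W_a/(P₁V₁) = -0.6482.
Path (b) isothermal: W = P₁V₁ ln(V₂/V₁) → W_b/(P₁V₁) = -1.045.
W_a / W_b = -0.6482 / -1.045 = 0.6204.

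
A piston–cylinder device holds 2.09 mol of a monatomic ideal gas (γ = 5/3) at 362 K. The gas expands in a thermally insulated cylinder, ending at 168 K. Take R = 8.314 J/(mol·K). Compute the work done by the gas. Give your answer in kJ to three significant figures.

Adiabatic ⇒ Q = 0, so W_by = −ΔU = nCᵥ(T₁ − T₂).
Cᵥ = 3R/2 = 12.47 J/(mol·K).
W = (2.09)(12.47)(362 − 168) = 5056 J.

W ≈ 5.06 kJ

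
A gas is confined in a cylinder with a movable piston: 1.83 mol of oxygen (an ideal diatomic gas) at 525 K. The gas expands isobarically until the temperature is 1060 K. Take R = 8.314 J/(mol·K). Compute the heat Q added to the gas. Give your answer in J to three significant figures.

Isobaric: W = nRΔT = (1.83)(8.314)(535) = 8140 J.
ΔU = nCᵥΔT with Cᵥ = 5R/2: ΔU = (1.83)(20.79)(535) = 20350 J.
Q = ΔU + W = 20350 + 8140 = 28489 J.

Q ≈ 28500 J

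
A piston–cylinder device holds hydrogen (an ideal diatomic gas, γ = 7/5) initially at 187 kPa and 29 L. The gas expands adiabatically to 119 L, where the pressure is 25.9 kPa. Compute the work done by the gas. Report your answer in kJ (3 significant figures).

Adiabatic: W = (P₁V₁ − P₂V₂)/(γ − 1) with γ = 7/5.
P₁V₁ = 5423 J, P₂V₂ = 3082 J.
W = (5423 − 3082) / 0.4 = 5852 J.

W ≈ 5.85 kJ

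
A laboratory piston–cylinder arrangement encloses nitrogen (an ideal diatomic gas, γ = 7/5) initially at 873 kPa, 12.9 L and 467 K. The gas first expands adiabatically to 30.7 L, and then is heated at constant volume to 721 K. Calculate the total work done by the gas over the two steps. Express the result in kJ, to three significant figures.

Step 1 (adiabatic): W = (P₁V₁ − P₂V₂)/(γ−1) = (11262 − 7961)/0.4 = 8251 J.
Step 2 (isochoric): W = 0 (constant volume).
W_total = 8251 + 0 = 8251 J.

W_total ≈ 8.25 kJ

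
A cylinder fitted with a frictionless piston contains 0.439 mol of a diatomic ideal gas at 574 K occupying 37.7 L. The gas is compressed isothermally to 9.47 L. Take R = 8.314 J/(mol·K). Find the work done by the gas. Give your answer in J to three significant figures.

Isothermal: W = nRT ln(V₂/V₁).
W = (0.439)(8.314)(574) × ln(9.47/37.7)
  = 2095 × -1.382
W_by_gas = -2894 J.

W ≈ -2890 J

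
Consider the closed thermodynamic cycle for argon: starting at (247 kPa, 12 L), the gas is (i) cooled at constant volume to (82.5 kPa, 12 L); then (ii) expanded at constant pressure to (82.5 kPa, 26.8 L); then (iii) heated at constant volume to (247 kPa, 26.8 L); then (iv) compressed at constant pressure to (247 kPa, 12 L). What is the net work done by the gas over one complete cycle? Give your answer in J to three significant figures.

Constant-volume legs do no work.
W(ii) = (82.5)(26.8 − 12) = 1221 J; W(iv) = (247)(12 − 26.8) = -3656 J.
W_net = 1221 − 3656 = -2435 J (the counter-clockwise enclosed area).

W_net ≈ -2430 J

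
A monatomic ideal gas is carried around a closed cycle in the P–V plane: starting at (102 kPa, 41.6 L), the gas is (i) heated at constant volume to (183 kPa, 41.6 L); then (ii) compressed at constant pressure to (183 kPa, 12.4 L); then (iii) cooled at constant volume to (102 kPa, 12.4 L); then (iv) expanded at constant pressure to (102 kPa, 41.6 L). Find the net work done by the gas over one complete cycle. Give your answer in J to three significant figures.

W_net ≈ -2370 J

Constant-volume legs do no work.
W(ii) = (183)(12.4 − 41.6) = -5344 J; W(iv) = (102)(41.6 − 12.4) = 2978 J.
W_net = -5344 + 2978 = -2365 J (the counter-clockwise enclosed area).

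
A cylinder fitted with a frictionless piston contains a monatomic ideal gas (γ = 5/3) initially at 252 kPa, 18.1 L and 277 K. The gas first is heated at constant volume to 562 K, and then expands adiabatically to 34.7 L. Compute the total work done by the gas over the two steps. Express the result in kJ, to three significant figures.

W_total ≈ 4.89 kJ

Step 1 (isochoric): W = 0 (constant volume).
After step 1: P = 511.3 kPa (V unchanged).
Step 2 (adiabatic): W = (P₁V₁ − P₂V₂)/(γ−1) = (9254 − 5997)/0.667 = 4886 J.
W_total = 0 + 4886 = 4886 J.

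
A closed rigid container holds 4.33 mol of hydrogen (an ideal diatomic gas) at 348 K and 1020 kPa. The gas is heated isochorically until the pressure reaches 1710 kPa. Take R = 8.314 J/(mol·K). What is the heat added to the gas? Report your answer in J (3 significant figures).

Q ≈ 21200 J

Constant volume ⇒ W = 0, so Q = ΔU = nCᵥΔT with Cᵥ = 5R/2 = 20.79 J/(mol·K).
At constant V, T₂/T₁ = P₂/P₁ ⇒ ΔT = T₁(P₂/P₁ − 1) = 348·(1710/1020 − 1) = 235.4 K.
ΔU = (4.33)(20.79)(235.4) = 21187 J.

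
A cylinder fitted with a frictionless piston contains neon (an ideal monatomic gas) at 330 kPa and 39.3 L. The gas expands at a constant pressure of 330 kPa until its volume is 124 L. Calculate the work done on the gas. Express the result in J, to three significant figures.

W ≈ -28000 J

Isobaric: W = P ΔV.
W = (330 kPa)(124 − 39.3 L) = (330)(84.7) = 27951 J.
Work on gas = −W_by = -27951 J.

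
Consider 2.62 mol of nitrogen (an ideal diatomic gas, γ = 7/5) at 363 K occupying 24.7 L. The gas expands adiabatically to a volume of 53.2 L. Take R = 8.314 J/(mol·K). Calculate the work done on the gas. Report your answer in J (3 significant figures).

Adiabatic: TV^(γ−1) = const with γ = 7/5.
T₂ = T₁ (V₁/V₂)^(γ−1) = 363 × (24.7/53.2)^0.4 = 363 × 0.7357 = 267.1 K.
W_by = nCᵥ(T₁ − T₂) = (2.62)(20.79)(363 − 267.1) = 5224 J.
Work on gas = −W_by = -5224 J.

W ≈ -5220 J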